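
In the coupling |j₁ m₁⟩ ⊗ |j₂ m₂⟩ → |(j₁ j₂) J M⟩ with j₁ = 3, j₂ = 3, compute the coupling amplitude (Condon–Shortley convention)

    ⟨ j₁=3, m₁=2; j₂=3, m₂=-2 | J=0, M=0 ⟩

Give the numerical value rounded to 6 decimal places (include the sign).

−√(1/7) = -0.377964

√[1·6!0!0!/7! · 5!1!1!5!0!0!] = √(14400/7)
  +(−1)^1/∏(1,5,0,0,0,0)! = -1/120  (running -1/120)
⟨..|..⟩ = √(14400/7)·(-1/120) = -0.377964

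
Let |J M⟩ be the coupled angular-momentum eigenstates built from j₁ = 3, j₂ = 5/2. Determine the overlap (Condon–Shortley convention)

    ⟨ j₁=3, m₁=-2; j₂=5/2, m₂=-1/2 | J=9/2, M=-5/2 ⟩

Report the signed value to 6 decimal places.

-0.497468  (= −√(49/198))

√[10·1!5!4!/11! · 1!5!2!3!2!7!] = √(115200/11)
  +(−1)^0/∏(0,1,5,2,0,2)! = 1/480  (running 1/480)
  +(−1)^1/∏(1,0,4,1,1,3)! = -1/144  (running -7/1440)
⟨..|..⟩ = √(115200/11)·(-7/1440) = -0.497468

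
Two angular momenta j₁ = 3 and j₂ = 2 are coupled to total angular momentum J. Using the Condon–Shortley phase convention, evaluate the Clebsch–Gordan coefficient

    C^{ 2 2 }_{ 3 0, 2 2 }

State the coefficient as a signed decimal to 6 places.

j₁+j₂−J=3  J+j₁−j₂=3  J−j₁+j₂=1  j₁+j₂+J+1=8
(j₁±m₁, j₂±m₂, J±M) = (3,3,4,0,4,0)
P² = 648/7
sum k=3..3:
  [3] −1/36 = -1/36
S = -1/36
C² = P²·S² = 1/14 ; C = -0.267261

-0.267261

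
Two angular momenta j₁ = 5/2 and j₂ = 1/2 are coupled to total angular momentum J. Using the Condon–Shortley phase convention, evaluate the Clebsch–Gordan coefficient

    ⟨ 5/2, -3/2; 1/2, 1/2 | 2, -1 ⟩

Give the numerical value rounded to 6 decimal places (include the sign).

−√(2/3) ≈ -0.816497

√[5·1!4!0!/6! · 1!4!1!0!1!3!] = √(24)
  +(−1)^1/∏(1,0,3,0,1,0)! = -1/6  (running -1/6)
⟨..|..⟩ = √(24)·(-1/6) = -0.816497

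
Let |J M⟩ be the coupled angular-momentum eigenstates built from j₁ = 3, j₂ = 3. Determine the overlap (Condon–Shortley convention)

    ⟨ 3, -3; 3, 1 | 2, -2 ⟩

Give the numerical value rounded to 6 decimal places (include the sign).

+√(5/42) = +0.345033

√[5·4!2!2!/9! · 0!6!4!2!0!4!] = √(7680/7)
  +(−1)^4/∏(4,0,2,0,0,2)! = 1/96  (running 1/96)
⟨..|..⟩ = √(7680/7)·(1/96) = +0.345033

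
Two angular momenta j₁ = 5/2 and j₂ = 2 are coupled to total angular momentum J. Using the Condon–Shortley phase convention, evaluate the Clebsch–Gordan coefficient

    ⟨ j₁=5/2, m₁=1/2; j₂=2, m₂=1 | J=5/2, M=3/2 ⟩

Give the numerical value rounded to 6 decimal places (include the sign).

−√(6/35) ≈ -0.414039

triangle: 2!*3!*2!/8! = 24/40320
(j±m)!: 3!*2!*3!*1!*4!*1! = 1728
prefactor² = (2J+1)*Δ*N² = 216/35
  k=1: −1/(1!*1!*1!*2!*2!*0!) = -1/4
  k=2: +1/(2!*0!*0!*1!*3!*1!) = 1/12
Σ = -1/6  ⇒  CG² = 216/35*(-1/6)² = 6/35
CG = −√(6/35) = -0.414039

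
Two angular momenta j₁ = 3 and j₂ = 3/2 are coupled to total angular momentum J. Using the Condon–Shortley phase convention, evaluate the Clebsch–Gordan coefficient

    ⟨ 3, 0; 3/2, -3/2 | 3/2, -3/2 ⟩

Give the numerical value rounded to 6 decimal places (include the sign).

triangle: 3!×3!×0!/7! = 36/5040
(j±m)!: 3!×3!×0!×3!×0!×3! = 1296
prefactor² = (2J+1)×Δ×N² = 1296/35
  k=0: +1/(0!×3!×3!×0!×0!×0!) = 1/36
Σ = 1/36  ⇒  CG² = 1296/35×1/36² = 1/35
CG = +√(1/35) = +0.169031

+0.169031  (= +√(1/35))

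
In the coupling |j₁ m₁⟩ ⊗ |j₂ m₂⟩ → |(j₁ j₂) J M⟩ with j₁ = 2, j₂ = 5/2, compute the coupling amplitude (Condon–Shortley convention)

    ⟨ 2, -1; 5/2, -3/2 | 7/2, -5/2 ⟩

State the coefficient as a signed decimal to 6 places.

+0.125988  (= +√(1/63))

√[8·1!3!4!/9! · 1!3!1!4!1!6!] = √(2304/7)
  +(−1)^0/∏(0,1,3,1,0,3)! = 1/36  (running 1/36)
  +(−1)^1/∏(1,0,2,0,1,4)! = -1/48  (running 1/144)
⟨..|..⟩ = √(2304/7)·(1/144) = +0.125988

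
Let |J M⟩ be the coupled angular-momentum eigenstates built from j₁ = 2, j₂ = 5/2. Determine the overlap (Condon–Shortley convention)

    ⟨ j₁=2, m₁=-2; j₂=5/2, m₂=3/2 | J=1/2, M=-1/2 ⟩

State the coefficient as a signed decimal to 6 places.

+√(1/15) ≈ +0.258199

√[2·4!0!1!/6! · 0!4!4!1!0!1!] = √(192/5)
  +(−1)^4/∏(4,0,0,0,0,1)! = 1/24  (running 1/24)
⟨..|..⟩ = √(192/5)·(1/24) = +0.258199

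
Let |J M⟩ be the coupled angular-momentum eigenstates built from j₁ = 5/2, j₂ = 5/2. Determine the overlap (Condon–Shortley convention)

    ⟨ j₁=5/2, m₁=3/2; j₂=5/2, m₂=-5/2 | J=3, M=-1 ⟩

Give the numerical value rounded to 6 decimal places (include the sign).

triangle: 2!×3!×3!/9! = 72/362880
(j±m)!: 4!×1!×0!×5!×2!×4! = 138240
prefactor² = (2J+1)×Δ×N² = 192
  k=0: +1/(0!×2!×1!×0!×2!×3!) = 1/24
Σ = 1/24  ⇒  CG² = 192×1/24² = 1/3
CG = +√(1/3) = +0.577350

+0.577350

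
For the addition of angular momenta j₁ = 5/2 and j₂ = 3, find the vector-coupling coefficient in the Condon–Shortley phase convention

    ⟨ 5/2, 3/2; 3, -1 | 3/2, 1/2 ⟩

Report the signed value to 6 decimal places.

-0.483046

j₁+j₂−J=4  J+j₁−j₂=1  J−j₁+j₂=2  j₁+j₂+J+1=8
(j₁±m₁, j₂±m₂, J±M) = (4,1,2,4,2,1)
P² = 384/35
sum k=0..1:
  [0] +1/48 = 1/48
  [1] −1/6 = -1/6
S = -7/48
C² = P²·S² = 7/30 ; C = -0.483046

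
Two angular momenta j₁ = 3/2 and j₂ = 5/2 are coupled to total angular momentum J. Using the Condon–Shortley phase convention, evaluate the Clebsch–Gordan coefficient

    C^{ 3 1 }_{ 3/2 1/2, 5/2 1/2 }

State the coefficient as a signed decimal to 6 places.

√[7·1!2!4!/8! · 2!1!3!2!4!2!] = √(48/5)
  +(−1)^0/∏(0,1,1,3,1,1)! = 1/6  (running 1/6)
  +(−1)^1/∏(1,0,0,2,2,2)! = -1/8  (running 1/24)
⟨..|..⟩ = √(48/5)·(1/24) = +0.129099

+√(1/60) ≈ +0.129099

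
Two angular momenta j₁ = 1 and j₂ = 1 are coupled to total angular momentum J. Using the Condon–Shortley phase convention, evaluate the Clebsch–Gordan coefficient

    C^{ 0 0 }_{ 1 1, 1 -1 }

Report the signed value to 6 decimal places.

+0.577350

j₁+j₂−J=2  J+j₁−j₂=0  J−j₁+j₂=0  j₁+j₂+J+1=3
(j₁±m₁, j₂±m₂, J±M) = (2,0,0,2,0,0)
P² = 4/3
sum k=0..0:
  [0] +1/2 = 1/2
S = 1/2
C² = P²·S² = 1/3 ; C = +0.577350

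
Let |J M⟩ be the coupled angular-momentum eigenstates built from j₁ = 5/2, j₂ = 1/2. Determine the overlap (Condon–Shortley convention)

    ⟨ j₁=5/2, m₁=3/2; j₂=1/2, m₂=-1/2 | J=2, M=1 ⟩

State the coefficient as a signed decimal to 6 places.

+0.816497  (= +√(2/3))

triangle: 1!*4!*0!/6! = 24/720
(j±m)!: 4!*1!*0!*1!*3!*1! = 144
prefactor² = (2J+1)*Δ*N² = 24
  k=0: +1/(0!*1!*1!*0!*3!*0!) = 1/6
Σ = 1/6  ⇒  CG² = 24*1/6² = 2/3
CG = +√(2/3) = +0.816497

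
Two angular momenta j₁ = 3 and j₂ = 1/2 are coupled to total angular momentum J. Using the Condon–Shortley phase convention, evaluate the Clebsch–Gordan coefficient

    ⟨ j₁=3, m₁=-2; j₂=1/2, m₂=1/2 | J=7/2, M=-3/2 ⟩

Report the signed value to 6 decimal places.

j₁+j₂−J=0  J+j₁−j₂=6  J−j₁+j₂=1  j₁+j₂+J+1=8
(j₁±m₁, j₂±m₂, J±M) = (1,5,1,0,2,5)
P² = 28800/7
sum k=0..0:
  [0] +1/120 = 1/120
S = 1/120
C² = P²·S² = 2/7 ; C = +0.534522

+√(2/7) = +0.534522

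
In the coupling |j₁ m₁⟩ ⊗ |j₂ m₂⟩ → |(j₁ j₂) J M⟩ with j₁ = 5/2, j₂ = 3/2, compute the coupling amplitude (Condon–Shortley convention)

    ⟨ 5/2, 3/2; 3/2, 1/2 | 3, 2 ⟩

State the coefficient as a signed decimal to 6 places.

+√(1/12) ≈ +0.288675

j₁+j₂−J=1  J+j₁−j₂=4  J−j₁+j₂=2  j₁+j₂+J+1=8
(j₁±m₁, j₂±m₂, J±M) = (4,1,2,1,5,1)
P² = 48
sum k=0..1:
  [0] +1/12 = 1/12
  [1] −1/24 = -1/24
S = 1/24
C² = P²·S² = 1/12 ; C = +0.288675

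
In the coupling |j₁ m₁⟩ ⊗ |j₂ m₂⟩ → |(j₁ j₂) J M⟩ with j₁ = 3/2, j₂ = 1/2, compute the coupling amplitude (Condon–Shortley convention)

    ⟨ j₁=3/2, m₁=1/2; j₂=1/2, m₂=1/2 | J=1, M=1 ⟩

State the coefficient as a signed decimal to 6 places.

−√(1/4) = -0.500000

triangle: 1!*2!*0!/4! = 2/24
(j±m)!: 2!*1!*1!*0!*2!*0! = 4
prefactor² = (2J+1)*Δ*N² = 1
  k=1: −1/(1!*0!*0!*0!*2!*0!) = -1/2
Σ = -1/2  ⇒  CG² = 1*(-1/2)² = 1/4
CG = −√(1/4) = -0.500000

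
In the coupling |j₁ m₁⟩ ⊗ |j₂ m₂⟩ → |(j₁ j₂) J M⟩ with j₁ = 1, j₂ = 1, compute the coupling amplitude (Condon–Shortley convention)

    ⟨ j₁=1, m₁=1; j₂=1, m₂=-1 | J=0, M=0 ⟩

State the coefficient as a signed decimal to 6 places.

+0.577350

triangle: 2!*0!*0!/3! = 2/6
(j±m)!: 2!*0!*0!*2!*0!*0! = 4
prefactor² = (2J+1)*Δ*N² = 4/3
  k=0: +1/(0!*2!*0!*0!*0!*0!) = 1/2
Σ = 1/2  ⇒  CG² = 4/3*1/2² = 1/3
CG = +√(1/3) = +0.577350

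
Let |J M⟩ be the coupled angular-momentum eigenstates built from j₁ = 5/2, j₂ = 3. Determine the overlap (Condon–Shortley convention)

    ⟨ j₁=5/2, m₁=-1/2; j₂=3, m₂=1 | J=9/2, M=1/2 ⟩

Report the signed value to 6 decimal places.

−√(160/693) ≈ -0.480500

triangle: 1!·4!·5!/11! = 2880/39916800
(j±m)!: 2!·3!·4!·2!·5!·4! = 1658880
prefactor² = (2J+1)·Δ·N² = 92160/77
  k=0: +1/(0!·1!·3!·4!·1!·1!) = 1/144
  k=1: −1/(1!·0!·2!·3!·2!·2!) = -1/48
Σ = -1/72  ⇒  CG² = 92160/77·(-1/72)² = 160/693
CG = −√(160/693) = -0.480500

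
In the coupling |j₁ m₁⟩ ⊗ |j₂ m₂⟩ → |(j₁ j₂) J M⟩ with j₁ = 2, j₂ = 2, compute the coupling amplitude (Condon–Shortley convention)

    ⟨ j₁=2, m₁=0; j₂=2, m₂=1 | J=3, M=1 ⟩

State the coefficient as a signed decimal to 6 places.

-0.447214  (= −√(1/5))

√[7·1!3!3!/8! · 2!2!3!1!4!2!] = √(36/5)
  +(−1)^0/∏(0,1,2,3,1,0)! = 1/12  (running 1/12)
  +(−1)^1/∏(1,0,1,2,2,1)! = -1/4  (running -1/6)
⟨..|..⟩ = √(36/5)·(-1/6) = -0.447214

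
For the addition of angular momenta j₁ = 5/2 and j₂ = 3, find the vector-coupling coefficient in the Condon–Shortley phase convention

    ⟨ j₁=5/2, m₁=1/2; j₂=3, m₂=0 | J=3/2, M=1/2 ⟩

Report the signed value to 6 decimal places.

√[4·4!1!2!/8! · 3!2!3!3!2!1!] = √(144/35)
  +(−1)^1/∏(1,3,1,2,0,0)! = -1/12  (running -1/12)
  +(−1)^2/∏(2,2,0,1,1,1)! = 1/4  (running 1/6)
⟨..|..⟩ = √(144/35)·(1/6) = +0.338062

+√(4/35) = +0.338062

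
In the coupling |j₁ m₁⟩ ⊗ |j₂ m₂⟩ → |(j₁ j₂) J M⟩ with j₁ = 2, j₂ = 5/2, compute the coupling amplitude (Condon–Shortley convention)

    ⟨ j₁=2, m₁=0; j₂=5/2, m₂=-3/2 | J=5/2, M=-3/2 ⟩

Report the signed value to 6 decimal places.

−√(1/70) ≈ -0.119523

triangle: 2!·2!·3!/8! = 24/40320
(j±m)!: 2!·2!·1!·4!·1!·4! = 2304
prefactor² = (2J+1)·Δ·N² = 288/35
  k=0: +1/(0!·2!·2!·1!·0!·2!) = 1/8
  k=1: −1/(1!·1!·1!·0!·1!·3!) = -1/6
Σ = -1/24  ⇒  CG² = 288/35·(-1/24)² = 1/70
CG = −√(1/70) = -0.119523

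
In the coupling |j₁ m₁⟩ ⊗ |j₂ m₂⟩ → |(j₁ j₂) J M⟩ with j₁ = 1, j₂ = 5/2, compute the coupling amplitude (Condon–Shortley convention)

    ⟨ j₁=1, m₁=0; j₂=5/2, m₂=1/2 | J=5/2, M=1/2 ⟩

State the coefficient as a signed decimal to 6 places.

−√(1/35) ≈ -0.169031

j₁+j₂−J=1  J+j₁−j₂=1  J−j₁+j₂=4  j₁+j₂+J+1=7
(j₁±m₁, j₂±m₂, J±M) = (1,1,3,2,3,2)
P² = 144/35
sum k=0..1:
  [0] +1/6 = 1/6
  [1] −1/4 = -1/4
S = -1/12
C² = P²·S² = 1/35 ; C = -0.169031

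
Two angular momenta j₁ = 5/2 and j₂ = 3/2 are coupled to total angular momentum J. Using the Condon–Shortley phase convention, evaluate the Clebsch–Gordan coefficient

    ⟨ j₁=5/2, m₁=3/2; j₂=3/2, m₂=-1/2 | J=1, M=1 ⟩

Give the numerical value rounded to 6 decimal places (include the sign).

√[3·3!2!0!/6! · 4!1!1!2!2!0!] = √(24/5)
  +(−1)^1/∏(1,2,0,0,2,0)! = -1/4  (running -1/4)
⟨..|..⟩ = √(24/5)·(-1/4) = -0.547723

−√(3/10) = -0.547723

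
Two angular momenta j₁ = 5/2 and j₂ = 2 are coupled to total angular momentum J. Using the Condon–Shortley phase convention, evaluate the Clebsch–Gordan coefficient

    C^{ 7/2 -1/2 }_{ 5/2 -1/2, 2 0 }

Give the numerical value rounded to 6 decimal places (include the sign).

-0.195180

j₁+j₂−J=1  J+j₁−j₂=4  J−j₁+j₂=3  j₁+j₂+J+1=9
(j₁±m₁, j₂±m₂, J±M) = (2,3,2,2,3,4)
P² = 768/35
sum k=0..1:
  [0] +1/12 = 1/12
  [1] −1/8 = -1/8
S = -1/24
C² = P²·S² = 4/105 ; C = -0.195180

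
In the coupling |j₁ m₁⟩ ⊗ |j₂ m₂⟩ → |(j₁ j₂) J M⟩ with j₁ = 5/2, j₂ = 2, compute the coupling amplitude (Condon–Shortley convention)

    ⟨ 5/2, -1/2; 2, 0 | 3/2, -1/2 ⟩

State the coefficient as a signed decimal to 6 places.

+0.239046

√[4·3!2!1!/7! · 2!3!2!2!1!2!] = √(32/35)
  +(−1)^1/∏(1,2,2,1,0,0)! = -1/4  (running -1/4)
  +(−1)^2/∏(2,1,1,0,1,1)! = 1/2  (running 1/4)
⟨..|..⟩ = √(32/35)·(1/4) = +0.239046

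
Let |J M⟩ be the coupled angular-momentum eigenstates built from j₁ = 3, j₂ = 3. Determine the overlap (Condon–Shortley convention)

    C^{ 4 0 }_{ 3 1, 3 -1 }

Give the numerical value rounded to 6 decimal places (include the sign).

+0.080582

√[9·2!4!4!/11! · 4!2!2!4!4!4!] = √(663552/1925)
  +(−1)^0/∏(0,2,2,2,2,2)! = 1/32  (running 1/32)
  +(−1)^1/∏(1,1,1,1,3,3)! = -1/36  (running 1/288)
  +(−1)^2/∏(2,0,0,0,4,4)! = 1/1152  (running 5/1152)
⟨..|..⟩ = √(663552/1925)·(5/1152) = +0.080582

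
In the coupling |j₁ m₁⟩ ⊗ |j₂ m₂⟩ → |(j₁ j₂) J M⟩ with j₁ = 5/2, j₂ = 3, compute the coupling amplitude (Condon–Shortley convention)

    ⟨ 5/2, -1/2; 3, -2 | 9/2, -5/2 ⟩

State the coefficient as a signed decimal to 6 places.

triangle: 1!*4!*5!/11! = 2880/39916800
(j±m)!: 2!*3!*1!*5!*2!*7! = 14515200
prefactor² = (2J+1)*Δ*N² = 115200/11
  k=0: +1/(0!*1!*3!*1!*1!*4!) = 1/144
  k=1: −1/(1!*0!*2!*0!*2!*5!) = -1/480
Σ = 7/1440  ⇒  CG² = 115200/11*7/1440² = 49/198
CG = +√(49/198) = +0.497468

+√(49/198) ≈ +0.497468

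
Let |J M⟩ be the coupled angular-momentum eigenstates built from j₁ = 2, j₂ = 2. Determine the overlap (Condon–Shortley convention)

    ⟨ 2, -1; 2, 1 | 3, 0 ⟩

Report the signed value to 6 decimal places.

-0.632456

j₁+j₂−J=1  J+j₁−j₂=3  J−j₁+j₂=3  j₁+j₂+J+1=8
(j₁±m₁, j₂±m₂, J±M) = (1,3,3,1,3,3)
P² = 81/10
sum k=0..1:
  [0] +1/36 = 1/36
  [1] −1/4 = -1/4
S = -2/9
C² = P²·S² = 2/5 ; C = -0.632456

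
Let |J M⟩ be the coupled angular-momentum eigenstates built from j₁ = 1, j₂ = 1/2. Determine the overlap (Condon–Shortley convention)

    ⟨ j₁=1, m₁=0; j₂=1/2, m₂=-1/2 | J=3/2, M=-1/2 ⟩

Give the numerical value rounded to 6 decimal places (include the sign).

+√(2/3) ≈ +0.816497

triangle: 0!*2!*1!/4! = 2/24
(j±m)!: 1!*1!*0!*1!*1!*2! = 2
prefactor² = (2J+1)*Δ*N² = 2/3
  k=0: +1/(0!*0!*1!*0!*1!*1!) = 1
Σ = 1  ⇒  CG² = 2/3*1² = 2/3
CG = +√(2/3) = +0.816497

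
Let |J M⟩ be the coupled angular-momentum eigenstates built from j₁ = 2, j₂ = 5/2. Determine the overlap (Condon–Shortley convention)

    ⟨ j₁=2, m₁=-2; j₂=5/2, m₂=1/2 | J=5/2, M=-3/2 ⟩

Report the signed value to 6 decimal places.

j₁+j₂−J=2  J+j₁−j₂=2  J−j₁+j₂=3  j₁+j₂+J+1=8
(j₁±m₁, j₂±m₂, J±M) = (0,4,3,2,1,4)
P² = 864/35
sum k=2..2:
  [2] +1/8 = 1/8
S = 1/8
C² = P²·S² = 27/70 ; C = +0.621059

+√(27/70) = +0.621059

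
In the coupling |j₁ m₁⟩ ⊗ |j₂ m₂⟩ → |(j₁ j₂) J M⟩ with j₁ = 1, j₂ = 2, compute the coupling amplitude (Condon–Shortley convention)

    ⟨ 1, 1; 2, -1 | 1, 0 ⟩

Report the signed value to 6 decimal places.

+√(3/10) = +0.547723

triangle: 2!×0!×2!/5! = 4/120
(j±m)!: 2!×0!×1!×3!×1!×1! = 12
prefactor² = (2J+1)×Δ×N² = 6/5
  k=0: +1/(0!×2!×0!×1!×0!×1!) = 1/2
Σ = 1/2  ⇒  CG² = 6/5×1/2² = 3/10
CG = +√(3/10) = +0.547723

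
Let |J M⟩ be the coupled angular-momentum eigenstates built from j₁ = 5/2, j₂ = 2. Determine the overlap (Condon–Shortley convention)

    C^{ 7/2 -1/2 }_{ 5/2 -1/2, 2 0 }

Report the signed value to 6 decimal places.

−√(4/105) = -0.195180

√[8·1!4!3!/9! · 2!3!2!2!3!4!] = √(768/35)
  +(−1)^0/∏(0,1,3,2,1,1)! = 1/12  (running 1/12)
  +(−1)^1/∏(1,0,2,1,2,2)! = -1/8  (running -1/24)
⟨..|..⟩ = √(768/35)·(-1/24) = -0.195180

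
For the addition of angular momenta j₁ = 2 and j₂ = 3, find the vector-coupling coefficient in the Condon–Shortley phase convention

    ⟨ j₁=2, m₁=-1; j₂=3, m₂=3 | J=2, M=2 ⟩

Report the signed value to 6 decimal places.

√[5·3!1!3!/8! · 1!3!6!0!4!0!] = √(3240/7)
  +(−1)^3/∏(3,0,0,3,1,0)! = -1/36  (running -1/36)
⟨..|..⟩ = √(3240/7)·(-1/36) = -0.597614

-0.597614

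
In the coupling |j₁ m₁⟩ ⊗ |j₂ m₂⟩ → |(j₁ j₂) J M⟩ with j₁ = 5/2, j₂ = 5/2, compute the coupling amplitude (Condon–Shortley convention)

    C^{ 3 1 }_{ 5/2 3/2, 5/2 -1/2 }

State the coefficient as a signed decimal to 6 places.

+√(1/30) ≈ +0.182574

triangle: 2!*3!*3!/9! = 72/362880
(j±m)!: 4!*1!*2!*3!*4!*2! = 13824
prefactor² = (2J+1)*Δ*N² = 96/5
  k=0: +1/(0!*2!*1!*2!*2!*1!) = 1/8
  k=1: −1/(1!*1!*0!*1!*3!*2!) = -1/12
Σ = 1/24  ⇒  CG² = 96/5*1/24² = 1/30
CG = +√(1/30) = +0.182574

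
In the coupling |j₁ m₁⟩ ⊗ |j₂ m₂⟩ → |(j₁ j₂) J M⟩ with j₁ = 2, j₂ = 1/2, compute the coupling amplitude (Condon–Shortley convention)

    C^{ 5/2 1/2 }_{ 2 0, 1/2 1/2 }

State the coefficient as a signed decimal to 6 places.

+√(3/5) ≈ +0.774597

√[6·0!4!1!/6! · 2!2!1!0!3!2!] = √(48/5)
  +(−1)^0/∏(0,0,2,1,2,0)! = 1/4  (running 1/4)
⟨..|..⟩ = √(48/5)·(1/4) = +0.774597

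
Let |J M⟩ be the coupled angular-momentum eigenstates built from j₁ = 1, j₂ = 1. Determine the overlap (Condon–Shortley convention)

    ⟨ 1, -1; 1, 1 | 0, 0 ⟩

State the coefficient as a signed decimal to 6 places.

+√(1/3) ≈ +0.577350

√[1·2!0!0!/3! · 0!2!2!0!0!0!] = √(4/3)
  +(−1)^2/∏(2,0,0,0,0,0)! = 1/2  (running 1/2)
⟨..|..⟩ = √(4/3)·(1/2) = +0.577350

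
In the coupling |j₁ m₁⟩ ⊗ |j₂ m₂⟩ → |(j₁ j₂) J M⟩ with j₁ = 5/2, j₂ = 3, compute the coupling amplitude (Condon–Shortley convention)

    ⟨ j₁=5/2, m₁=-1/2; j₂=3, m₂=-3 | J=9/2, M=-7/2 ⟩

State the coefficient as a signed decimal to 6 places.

+√(16/33) = +0.696311

√[10·1!4!5!/11! · 2!3!0!6!1!8!] = √(2764800/11)
  +(−1)^0/∏(0,1,3,0,1,5)! = 1/720  (running 1/720)
⟨..|..⟩ = √(2764800/11)·(1/720) = +0.696311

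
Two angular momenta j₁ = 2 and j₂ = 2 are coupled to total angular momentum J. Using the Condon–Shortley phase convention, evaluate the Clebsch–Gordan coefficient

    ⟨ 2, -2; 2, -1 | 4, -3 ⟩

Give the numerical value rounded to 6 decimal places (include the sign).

j₁+j₂−J=0  J+j₁−j₂=4  J−j₁+j₂=4  j₁+j₂+J+1=9
(j₁±m₁, j₂±m₂, J±M) = (0,4,1,3,1,7)
P² = 10368
sum k=0..0:
  [0] +1/144 = 1/144
S = 1/144
C² = P²·S² = 1/2 ; C = +0.707107

+0.707107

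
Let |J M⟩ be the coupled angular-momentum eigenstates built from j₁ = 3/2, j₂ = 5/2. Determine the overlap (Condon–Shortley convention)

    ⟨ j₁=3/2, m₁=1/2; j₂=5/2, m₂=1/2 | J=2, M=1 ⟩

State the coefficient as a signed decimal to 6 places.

triangle: 2!×1!×3!/7! = 12/5040
(j±m)!: 2!×1!×3!×2!×3!×1! = 144
prefactor² = (2J+1)×Δ×N² = 12/7
  k=0: +1/(0!×2!×1!×3!×0!×0!) = 1/12
  k=1: −1/(1!×1!×0!×2!×1!×1!) = -1/2
Σ = -5/12  ⇒  CG² = 12/7×(-5/12)² = 25/84
CG = −√(25/84) = -0.545545

-0.545545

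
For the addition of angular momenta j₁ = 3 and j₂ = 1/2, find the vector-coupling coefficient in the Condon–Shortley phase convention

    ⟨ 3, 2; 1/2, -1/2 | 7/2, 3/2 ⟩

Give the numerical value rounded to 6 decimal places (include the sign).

+√(2/7) = +0.534522

√[8·0!6!1!/8! · 5!1!0!1!5!2!] = √(28800/7)
  +(−1)^0/∏(0,0,1,0,5,1)! = 1/120  (running 1/120)
⟨..|..⟩ = √(28800/7)·(1/120) = +0.534522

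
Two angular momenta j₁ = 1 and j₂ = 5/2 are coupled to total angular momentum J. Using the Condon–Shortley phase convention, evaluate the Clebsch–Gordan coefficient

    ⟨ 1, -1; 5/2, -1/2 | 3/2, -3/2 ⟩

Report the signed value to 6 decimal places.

+0.258199  (= +√(1/15))

√[4·2!0!3!/6! · 0!2!2!3!0!3!] = √(48/5)
  +(−1)^2/∏(2,0,0,0,0,3)! = 1/12  (running 1/12)
⟨..|..⟩ = √(48/5)·(1/12) = +0.258199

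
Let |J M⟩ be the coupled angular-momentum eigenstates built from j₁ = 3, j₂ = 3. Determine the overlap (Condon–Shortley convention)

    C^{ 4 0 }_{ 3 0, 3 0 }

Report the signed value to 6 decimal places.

√[9·2!4!4!/11! · 3!3!3!3!4!4!] = √(373248/1925)
  +(−1)^0/∏(0,2,3,3,1,1)! = 1/72  (running 1/72)
  +(−1)^1/∏(1,1,2,2,2,2)! = -1/16  (running -7/144)
  +(−1)^2/∏(2,0,1,1,3,3)! = 1/72  (running -5/144)
⟨..|..⟩ = √(373248/1925)·(-5/144) = -0.483494

-0.483494  (= −√(18/77))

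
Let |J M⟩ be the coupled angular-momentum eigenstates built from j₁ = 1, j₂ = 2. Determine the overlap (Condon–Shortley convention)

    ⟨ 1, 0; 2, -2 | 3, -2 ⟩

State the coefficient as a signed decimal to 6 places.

+0.577350

j₁+j₂−J=0  J+j₁−j₂=2  J−j₁+j₂=4  j₁+j₂+J+1=7
(j₁±m₁, j₂±m₂, J±M) = (1,1,0,4,1,5)
P² = 192
sum k=0..0:
  [0] +1/24 = 1/24
S = 1/24
C² = P²·S² = 1/3 ; C = +0.577350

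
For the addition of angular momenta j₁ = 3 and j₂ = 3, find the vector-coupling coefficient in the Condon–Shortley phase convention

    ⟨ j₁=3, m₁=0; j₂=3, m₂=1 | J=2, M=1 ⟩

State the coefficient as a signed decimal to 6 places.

+0.154303  (= +√(1/42))

triangle: 4!×2!×2!/9! = 96/362880
(j±m)!: 3!×3!×4!×2!×3!×1! = 10368
prefactor² = (2J+1)×Δ×N² = 96/7
  k=2: +1/(2!×2!×1!×2!×1!×0!) = 1/8
  k=3: −1/(3!×1!×0!×1!×2!×1!) = -1/12
Σ = 1/24  ⇒  CG² = 96/7×1/24² = 1/42
CG = +√(1/42) = +0.154303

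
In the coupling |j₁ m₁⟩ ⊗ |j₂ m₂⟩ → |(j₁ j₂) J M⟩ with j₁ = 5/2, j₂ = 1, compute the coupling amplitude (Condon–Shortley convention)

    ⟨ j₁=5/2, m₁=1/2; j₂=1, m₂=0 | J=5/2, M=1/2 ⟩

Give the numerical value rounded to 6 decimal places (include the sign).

+√(1/35) = +0.169031

√[6·1!4!1!/7! · 3!2!1!1!3!2!] = √(144/35)
  +(−1)^0/∏(0,1,2,1,2,0)! = 1/4  (running 1/4)
  +(−1)^1/∏(1,0,1,0,3,1)! = -1/6  (running 1/12)
⟨..|..⟩ = √(144/35)·(1/12) = +0.169031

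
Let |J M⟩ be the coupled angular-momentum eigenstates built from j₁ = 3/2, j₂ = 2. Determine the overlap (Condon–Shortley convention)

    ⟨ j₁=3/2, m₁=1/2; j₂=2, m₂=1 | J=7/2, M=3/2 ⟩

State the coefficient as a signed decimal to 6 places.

j₁+j₂−J=0  J+j₁−j₂=3  J−j₁+j₂=4  j₁+j₂+J+1=8
(j₁±m₁, j₂±m₂, J±M) = (2,1,3,1,5,2)
P² = 576/7
sum k=0..0:
  [0] +1/12 = 1/12
S = 1/12
C² = P²·S² = 4/7 ; C = +0.755929

+0.755929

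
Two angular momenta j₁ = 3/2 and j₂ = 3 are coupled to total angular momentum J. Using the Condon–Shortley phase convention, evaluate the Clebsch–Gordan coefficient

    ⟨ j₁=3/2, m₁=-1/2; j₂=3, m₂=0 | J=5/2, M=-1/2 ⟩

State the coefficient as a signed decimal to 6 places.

-0.414039

√[6·2!1!4!/8! · 1!2!3!3!2!3!] = √(216/35)
  +(−1)^1/∏(1,1,1,2,0,2)! = -1/4  (running -1/4)
  +(−1)^2/∏(2,0,0,1,1,3)! = 1/12  (running -1/6)
⟨..|..⟩ = √(216/35)·(-1/6) = -0.414039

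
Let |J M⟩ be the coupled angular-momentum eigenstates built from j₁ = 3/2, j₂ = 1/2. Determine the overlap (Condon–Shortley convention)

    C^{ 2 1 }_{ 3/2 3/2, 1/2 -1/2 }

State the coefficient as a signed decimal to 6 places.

+0.500000

j₁+j₂−J=0  J+j₁−j₂=3  J−j₁+j₂=1  j₁+j₂+J+1=5
(j₁±m₁, j₂±m₂, J±M) = (3,0,0,1,3,1)
P² = 9
sum k=0..0:
  [0] +1/6 = 1/6
S = 1/6
C² = P²·S² = 1/4 ; C = +0.500000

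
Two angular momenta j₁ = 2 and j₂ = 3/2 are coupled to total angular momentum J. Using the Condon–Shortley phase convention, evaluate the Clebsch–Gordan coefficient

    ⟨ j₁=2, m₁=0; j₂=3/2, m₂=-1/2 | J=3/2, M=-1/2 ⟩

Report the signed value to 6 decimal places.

-0.447214

√[4·2!2!1!/6! · 2!2!1!2!1!2!] = √(16/45)
  +(−1)^0/∏(0,2,2,1,0,0)! = 1/4  (running 1/4)
  +(−1)^1/∏(1,1,1,0,1,1)! = -1  (running -3/4)
⟨..|..⟩ = √(16/45)·(-3/4) = -0.447214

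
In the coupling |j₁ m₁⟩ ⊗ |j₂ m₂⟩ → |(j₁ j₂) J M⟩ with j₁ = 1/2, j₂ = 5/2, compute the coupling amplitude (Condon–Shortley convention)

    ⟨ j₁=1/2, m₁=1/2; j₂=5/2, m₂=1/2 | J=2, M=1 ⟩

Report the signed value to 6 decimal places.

+√(1/3) = +0.577350

j₁+j₂−J=1  J+j₁−j₂=0  J−j₁+j₂=4  j₁+j₂+J+1=6
(j₁±m₁, j₂±m₂, J±M) = (1,0,3,2,3,1)
P² = 12
sum k=0..0:
  [0] +1/6 = 1/6
S = 1/6
C² = P²·S² = 1/3 ; C = +0.577350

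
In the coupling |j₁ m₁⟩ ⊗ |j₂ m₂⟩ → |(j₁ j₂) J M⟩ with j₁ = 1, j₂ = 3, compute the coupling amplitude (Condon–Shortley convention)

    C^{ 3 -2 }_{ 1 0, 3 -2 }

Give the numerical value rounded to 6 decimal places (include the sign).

triangle: 1!·1!·5!/8! = 120/40320
(j±m)!: 1!·1!·1!·5!·1!·5! = 14400
prefactor² = (2J+1)·Δ·N² = 300
  k=0: +1/(0!·1!·1!·1!·0!·4!) = 1/24
  k=1: −1/(1!·0!·0!·0!·1!·5!) = -1/120
Σ = 1/30  ⇒  CG² = 300·1/30² = 1/3
CG = +√(1/3) = +0.577350

+0.577350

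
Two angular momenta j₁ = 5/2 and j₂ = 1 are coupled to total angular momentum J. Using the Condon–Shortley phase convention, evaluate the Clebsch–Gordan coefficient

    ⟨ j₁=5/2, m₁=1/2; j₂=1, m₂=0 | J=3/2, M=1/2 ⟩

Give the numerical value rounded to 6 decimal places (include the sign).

j₁+j₂−J=2  J+j₁−j₂=3  J−j₁+j₂=0  j₁+j₂+J+1=6
(j₁±m₁, j₂±m₂, J±M) = (3,2,1,1,2,1)
P² = 8/5
sum k=1..1:
  [1] −1/2 = -1/2
S = -1/2
C² = P²·S² = 2/5 ; C = -0.632456

−√(2/5) = -0.632456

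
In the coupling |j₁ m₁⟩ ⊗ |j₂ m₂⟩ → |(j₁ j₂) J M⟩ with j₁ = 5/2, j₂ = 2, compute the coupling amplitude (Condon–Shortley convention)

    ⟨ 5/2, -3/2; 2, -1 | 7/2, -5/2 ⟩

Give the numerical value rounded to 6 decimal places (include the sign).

-0.125988

√[8·1!4!3!/9! · 1!4!1!3!1!6!] = √(2304/7)
  +(−1)^0/∏(0,1,4,1,0,2)! = 1/48  (running 1/48)
  +(−1)^1/∏(1,0,3,0,1,3)! = -1/36  (running -1/144)
⟨..|..⟩ = √(2304/7)·(-1/144) = -0.125988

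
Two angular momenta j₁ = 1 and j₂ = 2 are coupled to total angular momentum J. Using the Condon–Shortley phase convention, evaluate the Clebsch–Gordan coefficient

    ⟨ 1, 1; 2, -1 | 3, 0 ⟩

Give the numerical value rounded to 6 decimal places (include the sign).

+0.447214

√[7·0!2!4!/7! · 2!0!1!3!3!3!] = √(144/5)
  +(−1)^0/∏(0,0,0,1,2,3)! = 1/12  (running 1/12)
⟨..|..⟩ = √(144/5)·(1/12) = +0.447214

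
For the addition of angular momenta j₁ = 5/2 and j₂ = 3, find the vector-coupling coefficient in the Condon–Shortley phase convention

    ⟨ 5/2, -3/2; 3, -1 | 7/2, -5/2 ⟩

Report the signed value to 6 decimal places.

triangle: 2!*3!*4!/10! = 288/3628800
(j±m)!: 1!*4!*2!*4!*1!*6! = 829440
prefactor² = (2J+1)*Δ*N² = 18432/35
  k=1: −1/(1!*1!*3!*1!*0!*3!) = -1/36
  k=2: +1/(2!*0!*2!*0!*1!*4!) = 1/96
Σ = -5/288  ⇒  CG² = 18432/35*(-5/288)² = 10/63
CG = −√(10/63) = -0.398410

−√(10/63) = -0.398410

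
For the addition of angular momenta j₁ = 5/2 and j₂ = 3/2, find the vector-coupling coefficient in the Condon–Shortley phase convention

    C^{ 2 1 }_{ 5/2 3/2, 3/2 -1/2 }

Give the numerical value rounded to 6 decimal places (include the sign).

√[5·2!3!1!/7! · 4!1!1!2!3!1!] = √(24/7)
  +(−1)^0/∏(0,2,1,1,2,0)! = 1/4  (running 1/4)
  +(−1)^1/∏(1,1,0,0,3,1)! = -1/6  (running 1/12)
⟨..|..⟩ = √(24/7)·(1/12) = +0.154303

+√(1/42) ≈ +0.154303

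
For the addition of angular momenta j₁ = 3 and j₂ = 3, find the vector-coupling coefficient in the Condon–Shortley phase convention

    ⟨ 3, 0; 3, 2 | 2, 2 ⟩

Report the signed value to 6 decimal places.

−√(5/21) = -0.487950

√[5·4!2!2!/9! · 3!3!5!1!4!0!] = √(960/7)
  +(−1)^3/∏(3,1,0,2,2,0)! = -1/24  (running -1/24)
⟨..|..⟩ = √(960/7)·(-1/24) = -0.487950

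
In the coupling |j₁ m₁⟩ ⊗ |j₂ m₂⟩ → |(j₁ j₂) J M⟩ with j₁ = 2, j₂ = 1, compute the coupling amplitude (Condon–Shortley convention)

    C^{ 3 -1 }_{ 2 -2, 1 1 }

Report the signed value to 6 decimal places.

triangle: 0!·4!·2!/7! = 48/5040
(j±m)!: 0!·4!·2!·0!·2!·4! = 2304
prefactor² = (2J+1)·Δ·N² = 768/5
  k=0: +1/(0!·0!·4!·2!·0!·0!) = 1/48
Σ = 1/48  ⇒  CG² = 768/5·1/48² = 1/15
CG = +√(1/15) = +0.258199

+√(1/15) = +0.258199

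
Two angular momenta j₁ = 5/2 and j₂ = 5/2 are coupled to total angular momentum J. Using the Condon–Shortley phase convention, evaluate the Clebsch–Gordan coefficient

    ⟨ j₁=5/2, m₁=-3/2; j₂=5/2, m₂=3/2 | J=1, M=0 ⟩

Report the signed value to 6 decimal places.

-0.358569

j₁+j₂−J=4  J+j₁−j₂=1  J−j₁+j₂=1  j₁+j₂+J+1=7
(j₁±m₁, j₂±m₂, J±M) = (1,4,4,1,1,1)
P² = 288/35
sum k=3..4:
  [3] −1/6 = -1/6
  [4] +1/24 = 1/24
S = -1/8
C² = P²·S² = 9/70 ; C = -0.358569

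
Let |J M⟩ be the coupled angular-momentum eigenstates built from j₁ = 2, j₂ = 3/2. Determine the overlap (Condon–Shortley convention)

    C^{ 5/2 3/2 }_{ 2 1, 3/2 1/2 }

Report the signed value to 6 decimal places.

j₁+j₂−J=1  J+j₁−j₂=3  J−j₁+j₂=2  j₁+j₂+J+1=7
(j₁±m₁, j₂±m₂, J±M) = (3,1,2,1,4,1)
P² = 144/35
sum k=0..1:
  [0] +1/4 = 1/4
  [1] −1/6 = -1/6
S = 1/12
C² = P²·S² = 1/35 ; C = +0.169031

+√(1/35) ≈ +0.169031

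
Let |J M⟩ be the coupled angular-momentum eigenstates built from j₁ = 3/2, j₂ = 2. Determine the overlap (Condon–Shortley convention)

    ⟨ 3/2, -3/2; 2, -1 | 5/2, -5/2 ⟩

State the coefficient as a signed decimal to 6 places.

−√(3/7) = -0.654654

j₁+j₂−J=1  J+j₁−j₂=2  J−j₁+j₂=3  j₁+j₂+J+1=7
(j₁±m₁, j₂±m₂, J±M) = (0,3,1,3,0,5)
P² = 432/7
sum k=1..1:
  [1] −1/12 = -1/12
S = -1/12
C² = P²·S² = 3/7 ; C = -0.654654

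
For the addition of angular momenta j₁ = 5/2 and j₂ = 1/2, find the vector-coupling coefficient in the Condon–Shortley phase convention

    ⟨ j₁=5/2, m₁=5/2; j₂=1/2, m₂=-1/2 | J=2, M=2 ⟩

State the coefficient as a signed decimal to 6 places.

+0.912871  (= +√(5/6))

triangle: 1!*4!*0!/6! = 24/720
(j±m)!: 5!*0!*0!*1!*4!*0! = 2880
prefactor² = (2J+1)*Δ*N² = 480
  k=0: +1/(0!*1!*0!*0!*4!*0!) = 1/24
Σ = 1/24  ⇒  CG² = 480*1/24² = 5/6
CG = +√(5/6) = +0.912871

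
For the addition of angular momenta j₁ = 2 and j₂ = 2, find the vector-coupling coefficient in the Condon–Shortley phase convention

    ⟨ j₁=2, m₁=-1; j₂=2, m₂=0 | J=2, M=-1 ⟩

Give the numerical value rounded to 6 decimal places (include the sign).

-0.267261

j₁+j₂−J=2  J+j₁−j₂=2  J−j₁+j₂=2  j₁+j₂+J+1=7
(j₁±m₁, j₂±m₂, J±M) = (1,3,2,2,1,3)
P² = 8/7
sum k=1..2:
  [1] −1/2 = -1/2
  [2] +1/4 = 1/4
S = -1/4
C² = P²·S² = 1/14 ; C = -0.267261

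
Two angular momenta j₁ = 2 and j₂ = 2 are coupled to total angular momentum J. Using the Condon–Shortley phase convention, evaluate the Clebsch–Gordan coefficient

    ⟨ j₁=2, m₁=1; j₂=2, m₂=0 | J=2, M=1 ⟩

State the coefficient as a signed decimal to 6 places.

−√(1/14) = -0.267261

j₁+j₂−J=2  J+j₁−j₂=2  J−j₁+j₂=2  j₁+j₂+J+1=7
(j₁±m₁, j₂±m₂, J±M) = (3,1,2,2,3,1)
P² = 8/7
sum k=0..1:
  [0] +1/4 = 1/4
  [1] −1/2 = -1/2
S = -1/4
C² = P²·S² = 1/14 ; C = -0.267261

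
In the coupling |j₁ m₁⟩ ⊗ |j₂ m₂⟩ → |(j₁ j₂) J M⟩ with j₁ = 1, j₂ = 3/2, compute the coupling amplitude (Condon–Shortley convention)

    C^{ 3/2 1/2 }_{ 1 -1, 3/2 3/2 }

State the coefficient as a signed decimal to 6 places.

√[4·1!1!2!/5! · 0!2!3!0!2!1!] = √(8/5)
  +(−1)^1/∏(1,0,1,2,0,0)! = -1/2  (running -1/2)
⟨..|..⟩ = √(8/5)·(-1/2) = -0.632456

-0.632456  (= −√(2/5))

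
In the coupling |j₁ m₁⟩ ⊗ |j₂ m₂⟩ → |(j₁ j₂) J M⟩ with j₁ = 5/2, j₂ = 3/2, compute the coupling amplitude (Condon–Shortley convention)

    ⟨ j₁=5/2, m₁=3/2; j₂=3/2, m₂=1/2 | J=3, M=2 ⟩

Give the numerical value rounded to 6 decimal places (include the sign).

√[7·1!4!2!/8! · 4!1!2!1!5!1!] = √(48)
  +(−1)^0/∏(0,1,1,2,3,0)! = 1/12  (running 1/12)
  +(−1)^1/∏(1,0,0,1,4,1)! = -1/24  (running 1/24)
⟨..|..⟩ = √(48)·(1/24) = +0.288675

+√(1/12) ≈ +0.288675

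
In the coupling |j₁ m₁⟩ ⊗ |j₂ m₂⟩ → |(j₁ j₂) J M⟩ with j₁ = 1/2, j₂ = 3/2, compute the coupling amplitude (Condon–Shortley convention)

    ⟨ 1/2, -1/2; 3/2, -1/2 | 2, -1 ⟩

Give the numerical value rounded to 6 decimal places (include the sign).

j₁+j₂−J=0  J+j₁−j₂=1  J−j₁+j₂=3  j₁+j₂+J+1=5
(j₁±m₁, j₂±m₂, J±M) = (0,1,1,2,1,3)
P² = 3
sum k=0..0:
  [0] +1/2 = 1/2
S = 1/2
C² = P²·S² = 3/4 ; C = +0.866025

+0.866025  (= +√(3/4))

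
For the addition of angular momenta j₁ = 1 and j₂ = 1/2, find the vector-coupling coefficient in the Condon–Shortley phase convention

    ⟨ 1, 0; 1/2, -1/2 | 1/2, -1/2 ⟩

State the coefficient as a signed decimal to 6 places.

j₁+j₂−J=1  J+j₁−j₂=1  J−j₁+j₂=0  j₁+j₂+J+1=3
(j₁±m₁, j₂±m₂, J±M) = (1,1,0,1,0,1)
P² = 1/3
sum k=0..0:
  [0] +1/1 = 1
S = 1
C² = P²·S² = 1/3 ; C = +0.577350

+0.577350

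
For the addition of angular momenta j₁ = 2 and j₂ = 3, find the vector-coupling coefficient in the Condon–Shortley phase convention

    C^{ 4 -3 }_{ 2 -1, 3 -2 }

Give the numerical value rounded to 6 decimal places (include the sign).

√[9·1!3!5!/10! · 1!3!1!5!1!7!] = √(6480)
  +(−1)^0/∏(0,1,3,1,0,4)! = 1/144  (running 1/144)
  +(−1)^1/∏(1,0,2,0,1,5)! = -1/240  (running 1/360)
⟨..|..⟩ = √(6480)·(1/360) = +0.223607

+0.223607  (= +√(1/20))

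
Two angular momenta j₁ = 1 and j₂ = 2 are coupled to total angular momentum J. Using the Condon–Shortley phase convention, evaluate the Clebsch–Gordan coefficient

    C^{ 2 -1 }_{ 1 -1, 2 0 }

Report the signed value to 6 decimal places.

j₁+j₂−J=1  J+j₁−j₂=1  J−j₁+j₂=3  j₁+j₂+J+1=6
(j₁±m₁, j₂±m₂, J±M) = (0,2,2,2,1,3)
P² = 2
sum k=1..1:
  [1] −1/2 = -1/2
S = -1/2
C² = P²·S² = 1/2 ; C = -0.707107

−√(1/2) = -0.707107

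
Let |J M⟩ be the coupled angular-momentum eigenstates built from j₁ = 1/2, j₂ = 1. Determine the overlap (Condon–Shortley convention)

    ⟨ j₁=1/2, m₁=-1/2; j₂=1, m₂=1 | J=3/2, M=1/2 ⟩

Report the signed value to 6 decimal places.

+√(1/3) = +0.577350

√[4·0!1!2!/4! · 0!1!2!0!2!1!] = √(4/3)
  +(−1)^0/∏(0,0,1,2,0,0)! = 1/2  (running 1/2)
⟨..|..⟩ = √(4/3)·(1/2) = +0.577350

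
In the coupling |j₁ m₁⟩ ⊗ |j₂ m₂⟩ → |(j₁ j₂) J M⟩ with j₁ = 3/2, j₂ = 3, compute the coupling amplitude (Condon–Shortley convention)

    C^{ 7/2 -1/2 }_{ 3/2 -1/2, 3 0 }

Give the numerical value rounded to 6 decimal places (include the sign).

-0.308607

√[8·1!2!5!/9! · 1!2!3!3!3!4!] = √(384/7)
  +(−1)^0/∏(0,1,2,3,0,2)! = 1/24  (running 1/24)
  +(−1)^1/∏(1,0,1,2,1,3)! = -1/12  (running -1/24)
⟨..|..⟩ = √(384/7)·(-1/24) = -0.308607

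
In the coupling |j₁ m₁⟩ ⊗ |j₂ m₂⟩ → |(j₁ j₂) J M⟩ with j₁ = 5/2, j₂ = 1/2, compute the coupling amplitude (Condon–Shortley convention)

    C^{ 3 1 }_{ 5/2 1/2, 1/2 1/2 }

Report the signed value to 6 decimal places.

j₁+j₂−J=0  J+j₁−j₂=5  J−j₁+j₂=1  j₁+j₂+J+1=7
(j₁±m₁, j₂±m₂, J±M) = (3,2,1,0,4,2)
P² = 96
sum k=0..0:
  [0] +1/12 = 1/12
S = 1/12
C² = P²·S² = 2/3 ; C = +0.816497

+√(2/3) ≈ +0.816497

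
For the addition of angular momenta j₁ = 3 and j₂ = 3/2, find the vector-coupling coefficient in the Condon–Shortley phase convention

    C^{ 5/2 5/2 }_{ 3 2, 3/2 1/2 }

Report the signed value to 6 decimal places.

−√(5/14) = -0.597614

√[6·2!4!1!/8! · 5!1!2!1!5!0!] = √(1440/7)
  +(−1)^1/∏(1,1,0,1,4,0)! = -1/24  (running -1/24)
⟨..|..⟩ = √(1440/7)·(-1/24) = -0.597614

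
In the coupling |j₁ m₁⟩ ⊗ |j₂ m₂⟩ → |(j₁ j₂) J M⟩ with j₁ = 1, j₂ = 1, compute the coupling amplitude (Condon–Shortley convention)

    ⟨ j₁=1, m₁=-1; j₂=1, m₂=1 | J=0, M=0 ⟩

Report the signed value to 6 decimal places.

+√(1/3) = +0.577350

√[1·2!0!0!/3! · 0!2!2!0!0!0!] = √(4/3)
  +(−1)^2/∏(2,0,0,0,0,0)! = 1/2  (running 1/2)
⟨..|..⟩ = √(4/3)·(1/2) = +0.577350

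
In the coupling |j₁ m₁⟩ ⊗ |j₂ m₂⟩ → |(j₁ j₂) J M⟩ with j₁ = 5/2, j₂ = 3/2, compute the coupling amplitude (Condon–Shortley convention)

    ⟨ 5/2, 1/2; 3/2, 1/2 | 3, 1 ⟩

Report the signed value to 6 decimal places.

√[7·1!4!2!/8! · 3!2!2!1!4!2!] = √(48/5)
  +(−1)^0/∏(0,1,2,2,2,0)! = 1/8  (running 1/8)
  +(−1)^1/∏(1,0,1,1,3,1)! = -1/6  (running -1/24)
⟨..|..⟩ = √(48/5)·(-1/24) = -0.129099

−√(1/60) = -0.129099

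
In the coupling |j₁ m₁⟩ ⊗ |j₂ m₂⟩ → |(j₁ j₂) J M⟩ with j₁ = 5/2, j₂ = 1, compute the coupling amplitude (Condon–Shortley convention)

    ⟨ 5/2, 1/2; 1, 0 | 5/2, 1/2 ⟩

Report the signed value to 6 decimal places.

√[6·1!4!1!/7! · 3!2!1!1!3!2!] = √(144/35)
  +(−1)^0/∏(0,1,2,1,2,0)! = 1/4  (running 1/4)
  +(−1)^1/∏(1,0,1,0,3,1)! = -1/6  (running 1/12)
⟨..|..⟩ = √(144/35)·(1/12) = +0.169031

+0.169031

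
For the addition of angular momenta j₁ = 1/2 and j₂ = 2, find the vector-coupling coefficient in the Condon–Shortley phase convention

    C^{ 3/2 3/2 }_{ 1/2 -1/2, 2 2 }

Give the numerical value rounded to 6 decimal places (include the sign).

−√(4/5) = -0.894427

√[4·1!0!3!/5! · 0!1!4!0!3!0!] = √(144/5)
  +(−1)^1/∏(1,0,0,3,0,0)! = -1/6  (running -1/6)
⟨..|..⟩ = √(144/5)·(-1/6) = -0.894427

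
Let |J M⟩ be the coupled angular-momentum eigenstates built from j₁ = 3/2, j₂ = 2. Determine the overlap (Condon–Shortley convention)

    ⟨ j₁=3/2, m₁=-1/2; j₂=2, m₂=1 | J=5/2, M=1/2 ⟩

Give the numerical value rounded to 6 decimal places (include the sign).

j₁+j₂−J=1  J+j₁−j₂=2  J−j₁+j₂=3  j₁+j₂+J+1=7
(j₁±m₁, j₂±m₂, J±M) = (1,2,3,1,3,2)
P² = 72/35
sum k=0..1:
  [0] +1/12 = 1/12
  [1] −1/2 = -1/2
S = -5/12
C² = P²·S² = 5/14 ; C = -0.597614

−√(5/14) ≈ -0.597614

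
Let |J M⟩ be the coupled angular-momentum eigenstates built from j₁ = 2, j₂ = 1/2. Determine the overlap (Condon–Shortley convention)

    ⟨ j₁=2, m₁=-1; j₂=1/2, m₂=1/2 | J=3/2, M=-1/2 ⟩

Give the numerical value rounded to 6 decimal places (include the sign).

j₁+j₂−J=1  J+j₁−j₂=3  J−j₁+j₂=0  j₁+j₂+J+1=5
(j₁±m₁, j₂±m₂, J±M) = (1,3,1,0,1,2)
P² = 12/5
sum k=1..1:
  [1] −1/2 = -1/2
S = -1/2
C² = P²·S² = 3/5 ; C = -0.774597

-0.774597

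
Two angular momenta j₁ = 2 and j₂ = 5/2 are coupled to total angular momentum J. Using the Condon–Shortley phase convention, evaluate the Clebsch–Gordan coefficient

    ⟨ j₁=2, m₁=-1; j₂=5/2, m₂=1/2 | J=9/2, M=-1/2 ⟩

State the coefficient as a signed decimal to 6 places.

+0.563436

j₁+j₂−J=0  J+j₁−j₂=4  J−j₁+j₂=5  j₁+j₂+J+1=10
(j₁±m₁, j₂±m₂, J±M) = (1,3,3,2,4,5)
P² = 11520/7
sum k=0..0:
  [0] +1/72 = 1/72
S = 1/72
C² = P²·S² = 20/63 ; C = +0.563436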